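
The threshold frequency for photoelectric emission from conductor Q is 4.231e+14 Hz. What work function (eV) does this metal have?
1.75 eV

At the threshold frequency, photon energy equals work function:
φ = hf₀

Calculating:
φ = (6.626×10⁻³⁴ J·s)(4.231e+14 Hz)
φ = 1.75 eV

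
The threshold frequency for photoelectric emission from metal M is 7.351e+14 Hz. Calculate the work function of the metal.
3.04 eV

At the threshold frequency, photon energy equals work function:
φ = hf₀

Calculating:
φ = (6.626×10⁻³⁴ J·s)(7.351e+14 Hz)
φ = 3.04 eV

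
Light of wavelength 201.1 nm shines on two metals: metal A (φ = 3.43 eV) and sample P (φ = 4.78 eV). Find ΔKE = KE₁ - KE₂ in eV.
1.3500 eV

Using KE_max = hc/λ - φ for each metal:

Photon energy: E = hc/λ = 6.1653 eV

For metal A (φ₁ = 3.43 eV):
KE₁ = E - φ₁ = 6.1653 - 3.43 = 2.7353 eV

For sample P (φ₂ = 4.78 eV):
KE₂ = E - φ₂ = 6.1653 - 4.78 = 1.3853 eV

Difference:
ΔKE = KE₁ - KE₂ = 2.7353 - 1.3853 = 1.3500 eV

Note: The difference equals the difference in work functions: 4.78 - 3.43 = 1.35 eV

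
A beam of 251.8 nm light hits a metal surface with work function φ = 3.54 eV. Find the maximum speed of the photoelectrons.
6.9772e+05 m/s

First, find the maximum kinetic energy:
E_photon = hc/λ = 4.9239 eV
KE_max = E_photon - φ = 4.9239 - 3.54 = 1.3839 eV

Convert to Joules: KE_max = 1.3839 × 1.602×10⁻¹⁹ J = 2.2173e-19 J

Then use KE = ½mv² to find velocity:
v = √(2·KE/m) = √(2 × 2.2173e-19 J / 9.109e-31 kg)
v = 6.9772e+05 m/s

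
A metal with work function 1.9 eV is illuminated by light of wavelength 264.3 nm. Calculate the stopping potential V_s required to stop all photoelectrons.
2.7910 V

The stopping potential V_s satisfies: eV_s = KE_max

First, find KE_max using Einstein's equation:
E_photon = hc/λ = 4.6910 eV
KE_max = E_photon - φ = 4.6910 - 1.9 = 2.7910 eV

Since eV_s = KE_max:
V_s = KE_max/e = 2.7910 V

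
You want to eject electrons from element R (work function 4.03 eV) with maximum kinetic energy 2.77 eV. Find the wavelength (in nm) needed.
182.33 nm

From Einstein's equation: KE_max = hc/λ - φ

Rearranging for λ:
hc/λ = KE_max + φ
λ = hc/(KE_max + φ)

Required photon energy:
E_photon = KE_max + φ = 2.77 + 4.03 = 6.80 eV

Required wavelength:
λ = hc/E_photon = (6.626×10⁻³⁴)(3×10⁸) / (6.80 × 1.602×10⁻¹⁹)
λ = 182.33 nm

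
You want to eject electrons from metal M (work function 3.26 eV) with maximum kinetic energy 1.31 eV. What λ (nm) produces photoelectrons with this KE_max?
271.30 nm

From Einstein's equation: KE_max = hc/λ - φ

Rearranging for λ:
hc/λ = KE_max + φ
λ = hc/(KE_max + φ)

Required photon energy:
E_photon = KE_max + φ = 1.31 + 3.26 = 4.57 eV

Required wavelength:
λ = hc/E_photon = (6.626×10⁻³⁴)(3×10⁸) / (4.57 × 1.602×10⁻¹⁹)
λ = 271.30 nm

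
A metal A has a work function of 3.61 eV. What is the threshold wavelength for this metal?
343.45 nm

The threshold wavelength is when the photon energy equals the work function:
hc/λ₀ = φ

Solving for λ₀:
λ₀ = hc/φ = (6.626×10⁻³⁴ J·s)(3×10⁸ m/s) / (3.61 eV × 1.602×10⁻¹⁹ J/eV)
λ₀ = 343.45 nm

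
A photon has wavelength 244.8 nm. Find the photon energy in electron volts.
5.0647 eV

Using E = hf = hc/λ:

E = hc/λ = (6.626×10⁻³⁴ J·s)(3×10⁸ m/s) / (244.8×10⁻⁹ m)
E = 5.0647 eV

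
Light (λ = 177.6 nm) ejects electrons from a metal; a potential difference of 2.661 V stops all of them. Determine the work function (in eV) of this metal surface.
4.32 eV

The stopping potential gives the maximum kinetic energy: KE_max = eV_s = 2.661 eV

From Einstein's photoelectric equation: KE_max = hc/λ - φ
Rearranging: φ = hc/λ - KE_max

Calculate photon energy:
E_photon = hc/λ = (6.626×10⁻³⁴ J·s)(3×10⁸ m/s) / (177.6×10⁻⁹ m) = 6.9811 eV

Therefore:
φ = 6.9811 - 2.661 = 4.32 eV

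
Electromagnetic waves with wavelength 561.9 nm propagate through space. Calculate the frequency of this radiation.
5.3353e+14 Hz

Using the wave equation: c = fλ

Solving for frequency:
f = c/λ = (3×10⁸ m/s) / (561.9×10⁻⁹ m)
f = 5.3353e+14 Hz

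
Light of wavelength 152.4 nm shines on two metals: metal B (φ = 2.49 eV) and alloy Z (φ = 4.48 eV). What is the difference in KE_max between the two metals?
1.9900 eV

Using KE_max = hc/λ - φ for each metal:

Photon energy: E = hc/λ = 8.1354 eV

For metal B (φ₁ = 2.49 eV):
KE₁ = E - φ₁ = 8.1354 - 2.49 = 5.6454 eV

For alloy Z (φ₂ = 4.48 eV):
KE₂ = E - φ₂ = 8.1354 - 4.48 = 3.6554 eV

Difference:
ΔKE = KE₁ - KE₂ = 5.6454 - 3.6554 = 1.9900 eV

Note: The difference equals the difference in work functions: 4.48 - 2.49 = 1.99 eV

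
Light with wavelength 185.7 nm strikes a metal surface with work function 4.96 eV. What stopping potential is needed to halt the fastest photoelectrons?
1.7166 V

The stopping potential V_s satisfies: eV_s = KE_max

First, find KE_max using Einstein's equation:
E_photon = hc/λ = 6.6766 eV
KE_max = E_photon - φ = 6.6766 - 4.96 = 1.7166 eV

Since eV_s = KE_max:
V_s = KE_max/e = 1.7166 V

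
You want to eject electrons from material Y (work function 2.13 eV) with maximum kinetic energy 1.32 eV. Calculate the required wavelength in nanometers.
359.37 nm

From Einstein's equation: KE_max = hc/λ - φ

Rearranging for λ:
hc/λ = KE_max + φ
λ = hc/(KE_max + φ)

Required photon energy:
E_photon = KE_max + φ = 1.32 + 2.13 = 3.45 eV

Required wavelength:
λ = hc/E_photon = (6.626×10⁻³⁴)(3×10⁸) / (3.45 × 1.602×10⁻¹⁹)
λ = 359.37 nm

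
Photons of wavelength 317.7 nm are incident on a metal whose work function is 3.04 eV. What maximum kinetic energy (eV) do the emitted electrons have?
0.8626 eV

Using Einstein's photoelectric equation: KE_max = hf - φ = hc/λ - φ

First, calculate the photon energy:
E_photon = hc/λ = (6.626×10⁻³⁴ J·s)(3×10⁸ m/s) / (317.7×10⁻⁹ m)
E_photon = 3.9026 eV

Then, the maximum kinetic energy:
KE_max = E_photon - φ = 3.9026 eV - 3.04 eV = 0.8626 eV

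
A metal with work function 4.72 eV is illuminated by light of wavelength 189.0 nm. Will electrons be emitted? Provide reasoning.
Yes

For photoemission, the photon energy must exceed the work function.

Photon energy: E = hc/λ = 6.5600 eV
Work function: φ = 4.72 eV

Since E_photon (6.5600 eV) > φ (4.72 eV), photoemission WILL occur.
The threshold wavelength is λ₀ = hc/φ = 262.7 nm.
Since 189.0 nm < 262.7 nm, the light has sufficient energy.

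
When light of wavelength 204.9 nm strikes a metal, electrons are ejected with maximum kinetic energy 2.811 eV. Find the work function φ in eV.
3.24 eV

From Einstein's photoelectric equation: KE_max = hf - φ = hc/λ - φ

Rearranging for φ:
φ = hc/λ - KE_max

Calculate photon energy:
E_photon = hc/λ = 6.0510 eV

Therefore:
φ = 6.0510 - 2.811 = 3.24 eV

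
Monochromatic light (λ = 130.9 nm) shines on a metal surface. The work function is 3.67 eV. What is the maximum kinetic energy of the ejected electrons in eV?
5.8017 eV

Using Einstein's photoelectric equation: KE_max = hf - φ = hc/λ - φ

First, calculate the photon energy:
E_photon = hc/λ = (6.626×10⁻³⁴ J·s)(3×10⁸ m/s) / (130.9×10⁻⁹ m)
E_photon = 9.4717 eV

Then, the maximum kinetic energy:
KE_max = E_photon - φ = 9.4717 eV - 3.67 eV = 5.8017 eV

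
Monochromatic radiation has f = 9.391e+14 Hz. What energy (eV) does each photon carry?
3.8838 eV

Using E = hf:

E = hf = (6.626×10⁻³⁴ J·s)(9.391e+14 Hz)
E = 3.8838 eV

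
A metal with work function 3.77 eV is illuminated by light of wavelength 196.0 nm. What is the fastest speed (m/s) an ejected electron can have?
9.4816e+05 m/s

First, find the maximum kinetic energy:
E_photon = hc/λ = 6.3257 eV
KE_max = E_photon - φ = 6.3257 - 3.77 = 2.5557 eV

Convert to Joules: KE_max = 2.5557 × 1.602×10⁻¹⁹ J = 4.0947e-19 J

Then use KE = ½mv² to find velocity:
v = √(2·KE/m) = √(2 × 4.0947e-19 J / 9.109e-31 kg)
v = 9.4816e+05 m/s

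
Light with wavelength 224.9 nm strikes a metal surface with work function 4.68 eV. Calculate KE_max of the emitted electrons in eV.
0.8329 eV

Using Einstein's photoelectric equation: KE_max = hf - φ = hc/λ - φ

First, calculate the photon energy:
E_photon = hc/λ = (6.626×10⁻³⁴ J·s)(3×10⁸ m/s) / (224.9×10⁻⁹ m)
E_photon = 5.5129 eV

Then, the maximum kinetic energy:
KE_max = E_photon - φ = 5.5129 eV - 4.68 eV = 0.8329 eV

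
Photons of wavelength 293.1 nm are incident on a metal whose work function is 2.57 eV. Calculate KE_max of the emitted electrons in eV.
1.6601 eV

Using Einstein's photoelectric equation: KE_max = hf - φ = hc/λ - φ

First, calculate the photon energy:
E_photon = hc/λ = (6.626×10⁻³⁴ J·s)(3×10⁸ m/s) / (293.1×10⁻⁹ m)
E_photon = 4.2301 eV

Then, the maximum kinetic energy:
KE_max = E_photon - φ = 4.2301 eV - 2.57 eV = 1.6601 eV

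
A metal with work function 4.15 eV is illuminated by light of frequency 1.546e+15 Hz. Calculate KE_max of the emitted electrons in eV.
2.2437 eV

Using Einstein's photoelectric equation: KE_max = hf - φ

First, calculate the photon energy:
E_photon = hf = (6.626×10⁻³⁴ J·s)(1.546e+15 Hz)
E_photon = 6.3937 eV

Then, the maximum kinetic energy:
KE_max = E_photon - φ = 6.3937 eV - 4.15 eV = 2.2437 eV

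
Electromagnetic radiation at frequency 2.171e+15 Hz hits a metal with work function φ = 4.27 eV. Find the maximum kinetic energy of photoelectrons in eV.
4.7085 eV

Using Einstein's photoelectric equation: KE_max = hf - φ

First, calculate the photon energy:
E_photon = hf = (6.626×10⁻³⁴ J·s)(2.171e+15 Hz)
E_photon = 8.9785 eV

Then, the maximum kinetic energy:
KE_max = E_photon - φ = 8.9785 eV - 4.27 eV = 4.7085 eV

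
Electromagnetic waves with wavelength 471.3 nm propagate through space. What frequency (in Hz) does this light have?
6.3610e+14 Hz

Using the wave equation: c = fλ

Solving for frequency:
f = c/λ = (3×10⁸ m/s) / (471.3×10⁻⁹ m)
f = 6.3610e+14 Hz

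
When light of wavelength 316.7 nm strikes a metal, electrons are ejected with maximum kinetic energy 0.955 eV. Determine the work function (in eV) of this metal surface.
2.96 eV

From Einstein's photoelectric equation: KE_max = hf - φ = hc/λ - φ

Rearranging for φ:
φ = hc/λ - KE_max

Calculate photon energy:
E_photon = hc/λ = 3.9149 eV

Therefore:
φ = 3.9149 - 0.955 = 2.96 eV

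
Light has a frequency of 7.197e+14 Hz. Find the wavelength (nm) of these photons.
416.55 nm

Using the wave equation: c = fλ

Solving for wavelength:
λ = c/f = (3×10⁸ m/s) / (7.197e+14 Hz)
λ = 416.55 nm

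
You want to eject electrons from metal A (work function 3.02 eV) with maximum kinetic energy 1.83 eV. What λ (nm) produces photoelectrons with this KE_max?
255.64 nm

From Einstein's equation: KE_max = hc/λ - φ

Rearranging for λ:
hc/λ = KE_max + φ
λ = hc/(KE_max + φ)

Required photon energy:
E_photon = KE_max + φ = 1.83 + 3.02 = 4.85 eV

Required wavelength:
λ = hc/E_photon = (6.626×10⁻³⁴)(3×10⁸) / (4.85 × 1.602×10⁻¹⁹)
λ = 255.64 nm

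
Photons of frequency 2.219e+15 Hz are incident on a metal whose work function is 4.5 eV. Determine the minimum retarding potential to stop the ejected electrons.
4.6770 V

The stopping potential V_s satisfies: eV_s = KE_max

First, find KE_max using Einstein's equation:
E_photon = hf = (6.626×10⁻³⁴ J·s)(2.219e+15 Hz) = 9.1770 eV
KE_max = E_photon - φ = 9.1770 - 4.5 = 4.6770 eV

Since eV_s = KE_max:
V_s = KE_max/e = 4.6770 V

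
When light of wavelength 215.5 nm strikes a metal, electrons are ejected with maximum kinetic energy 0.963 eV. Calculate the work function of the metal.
4.79 eV

From Einstein's photoelectric equation: KE_max = hf - φ = hc/λ - φ

Rearranging for φ:
φ = hc/λ - KE_max

Calculate photon energy:
E_photon = hc/λ = 5.7533 eV

Therefore:
φ = 5.7533 - 0.963 = 4.79 eV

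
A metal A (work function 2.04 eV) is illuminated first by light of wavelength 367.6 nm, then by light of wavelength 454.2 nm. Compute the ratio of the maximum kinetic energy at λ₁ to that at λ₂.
1.9324

Using Einstein's equation: KE_max = hc/λ - φ

For λ₁ = 367.6 nm:
E₁ = hc/λ₁ = 3.3728 eV
KE₁ = E₁ - φ = 3.3728 - 2.04 = 1.3328 eV

For λ₂ = 454.2 nm:
E₂ = hc/λ₂ = 2.7297 eV
KE₂ = E₂ - φ = 2.7297 - 2.04 = 0.6897 eV

Ratio: KE₁/KE₂ = 1.3328/0.6897 = 1.9324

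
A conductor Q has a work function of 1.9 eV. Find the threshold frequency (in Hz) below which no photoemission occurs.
4.5942e+14 Hz

The threshold frequency is when the photon energy equals the work function:
hf₀ = φ

Solving for f₀:
f₀ = φ/h = (1.9 eV × 1.602×10⁻¹⁹ J/eV) / (6.626×10⁻³⁴ J·s)
f₀ = 4.5942e+14 Hz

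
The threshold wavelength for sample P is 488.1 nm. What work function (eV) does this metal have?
2.54 eV

At the threshold wavelength, photon energy equals work function:
φ = hc/λ₀

Calculating:
φ = (6.626×10⁻³⁴ J·s)(3×10⁸ m/s) / (488.1×10⁻⁹ m)
φ = 2.54 eV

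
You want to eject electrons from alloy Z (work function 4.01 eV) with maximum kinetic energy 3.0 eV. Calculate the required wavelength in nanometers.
176.87 nm

From Einstein's equation: KE_max = hc/λ - φ

Rearranging for λ:
hc/λ = KE_max + φ
λ = hc/(KE_max + φ)

Required photon energy:
E_photon = KE_max + φ = 3.0 + 4.01 = 7.01 eV

Required wavelength:
λ = hc/E_photon = (6.626×10⁻³⁴)(3×10⁸) / (7.01 × 1.602×10⁻¹⁹)
λ = 176.87 nm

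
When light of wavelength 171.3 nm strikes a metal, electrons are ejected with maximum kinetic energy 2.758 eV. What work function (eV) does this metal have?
4.48 eV

From Einstein's photoelectric equation: KE_max = hf - φ = hc/λ - φ

Rearranging for φ:
φ = hc/λ - KE_max

Calculate photon energy:
E_photon = hc/λ = 7.2378 eV

Therefore:
φ = 7.2378 - 2.758 = 4.48 eV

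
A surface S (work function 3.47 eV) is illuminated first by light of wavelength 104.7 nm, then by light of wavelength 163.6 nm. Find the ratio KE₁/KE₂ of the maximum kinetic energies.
2.0377

Using Einstein's equation: KE_max = hc/λ - φ

For λ₁ = 104.7 nm:
E₁ = hc/λ₁ = 11.8419 eV
KE₁ = E₁ - φ = 11.8419 - 3.47 = 8.3719 eV

For λ₂ = 163.6 nm:
E₂ = hc/λ₂ = 7.5785 eV
KE₂ = E₂ - φ = 7.5785 - 3.47 = 4.1085 eV

Ratio: KE₁/KE₂ = 8.3719/4.1085 = 2.0377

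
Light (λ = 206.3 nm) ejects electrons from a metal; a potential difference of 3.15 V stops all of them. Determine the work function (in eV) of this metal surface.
2.86 eV

The stopping potential gives the maximum kinetic energy: KE_max = eV_s = 3.15 eV

From Einstein's photoelectric equation: KE_max = hc/λ - φ
Rearranging: φ = hc/λ - KE_max

Calculate photon energy:
E_photon = hc/λ = (6.626×10⁻³⁴ J·s)(3×10⁸ m/s) / (206.3×10⁻⁹ m) = 6.0099 eV

Therefore:
φ = 6.0099 - 3.15 = 2.86 eV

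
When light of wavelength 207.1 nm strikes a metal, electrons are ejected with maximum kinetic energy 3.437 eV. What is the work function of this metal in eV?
2.55 eV

From Einstein's photoelectric equation: KE_max = hf - φ = hc/λ - φ

Rearranging for φ:
φ = hc/λ - KE_max

Calculate photon energy:
E_photon = hc/λ = 5.9867 eV

Therefore:
φ = 5.9867 - 3.437 = 2.55 eV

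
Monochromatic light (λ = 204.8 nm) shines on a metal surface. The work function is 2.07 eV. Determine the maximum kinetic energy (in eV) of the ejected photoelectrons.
3.9839 eV

Using Einstein's photoelectric equation: KE_max = hf - φ = hc/λ - φ

First, calculate the photon energy:
E_photon = hc/λ = (6.626×10⁻³⁴ J·s)(3×10⁸ m/s) / (204.8×10⁻⁹ m)
E_photon = 6.0539 eV

Then, the maximum kinetic energy:
KE_max = E_photon - φ = 6.0539 eV - 2.07 eV = 3.9839 eV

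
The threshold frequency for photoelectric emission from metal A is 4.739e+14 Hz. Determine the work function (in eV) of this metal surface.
1.96 eV

At the threshold frequency, photon energy equals work function:
φ = hf₀

Calculating:
φ = (6.626×10⁻³⁴ J·s)(4.739e+14 Hz)
φ = 1.96 eV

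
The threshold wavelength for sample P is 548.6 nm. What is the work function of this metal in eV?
2.26 eV

At the threshold wavelength, photon energy equals work function:
φ = hc/λ₀

Calculating:
φ = (6.626×10⁻³⁴ J·s)(3×10⁸ m/s) / (548.6×10⁻⁹ m)
φ = 2.26 eV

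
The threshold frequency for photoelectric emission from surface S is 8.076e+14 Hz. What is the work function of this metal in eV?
3.34 eV

At the threshold frequency, photon energy equals work function:
φ = hf₀

Calculating:
φ = (6.626×10⁻³⁴ J·s)(8.076e+14 Hz)
φ = 3.34 eV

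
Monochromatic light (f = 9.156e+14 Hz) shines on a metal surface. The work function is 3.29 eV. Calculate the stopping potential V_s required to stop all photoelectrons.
0.4966 V

The stopping potential V_s satisfies: eV_s = KE_max

First, find KE_max using Einstein's equation:
E_photon = hf = (6.626×10⁻³⁴ J·s)(9.156e+14 Hz) = 3.7866 eV
KE_max = E_photon - φ = 3.7866 - 3.29 = 0.4966 eV

Since eV_s = KE_max:
V_s = KE_max/e = 0.4966 V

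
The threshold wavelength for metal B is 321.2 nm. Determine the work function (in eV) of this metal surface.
3.86 eV

At the threshold wavelength, photon energy equals work function:
φ = hc/λ₀

Calculating:
φ = (6.626×10⁻³⁴ J·s)(3×10⁸ m/s) / (321.2×10⁻⁹ m)
φ = 3.86 eV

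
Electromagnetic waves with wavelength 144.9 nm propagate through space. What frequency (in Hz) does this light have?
2.0690e+15 Hz

Using the wave equation: c = fλ

Solving for frequency:
f = c/λ = (3×10⁸ m/s) / (144.9×10⁻⁹ m)
f = 2.0690e+15 Hz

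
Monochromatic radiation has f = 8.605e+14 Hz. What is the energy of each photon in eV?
3.5587 eV

Using E = hf:

E = hf = (6.626×10⁻³⁴ J·s)(8.605e+14 Hz)
E = 3.5587 eV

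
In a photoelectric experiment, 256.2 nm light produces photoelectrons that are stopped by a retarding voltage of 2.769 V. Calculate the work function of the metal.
2.07 eV

The stopping potential gives the maximum kinetic energy: KE_max = eV_s = 2.769 eV

From Einstein's photoelectric equation: KE_max = hc/λ - φ
Rearranging: φ = hc/λ - KE_max

Calculate photon energy:
E_photon = hc/λ = (6.626×10⁻³⁴ J·s)(3×10⁸ m/s) / (256.2×10⁻⁹ m) = 4.8394 eV

Therefore:
φ = 4.8394 - 2.769 = 2.07 eV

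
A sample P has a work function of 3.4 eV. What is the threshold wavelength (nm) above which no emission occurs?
364.66 nm

The threshold wavelength is when the photon energy equals the work function:
hc/λ₀ = φ

Solving for λ₀:
λ₀ = hc/φ = (6.626×10⁻³⁴ J·s)(3×10⁸ m/s) / (3.4 eV × 1.602×10⁻¹⁹ J/eV)
λ₀ = 364.66 nm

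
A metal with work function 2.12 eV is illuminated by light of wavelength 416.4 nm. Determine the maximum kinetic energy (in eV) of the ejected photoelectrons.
0.8575 eV

Using Einstein's photoelectric equation: KE_max = hf - φ = hc/λ - φ

First, calculate the photon energy:
E_photon = hc/λ = (6.626×10⁻³⁴ J·s)(3×10⁸ m/s) / (416.4×10⁻⁹ m)
E_photon = 2.9775 eV

Then, the maximum kinetic energy:
KE_max = E_photon - φ = 2.9775 eV - 2.12 eV = 0.8575 eV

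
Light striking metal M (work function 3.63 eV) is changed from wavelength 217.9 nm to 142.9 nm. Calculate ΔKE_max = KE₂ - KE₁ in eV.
2.9863 eV

Using Einstein's equation: KE_max = hc/λ - φ

For λ₁ = 217.9 nm:
KE₁ = hc/λ₁ - φ = 5.6900 - 3.63 = 2.0600 eV

For λ₂ = 142.9 nm:
KE₂ = hc/λ₂ - φ = 8.6763 - 3.63 = 5.0463 eV

Change in KE:
ΔKE = KE₂ - KE₁ = 5.0463 - 2.0600 = 2.9863 eV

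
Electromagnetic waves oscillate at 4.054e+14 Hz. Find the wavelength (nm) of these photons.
739.50 nm

Using the wave equation: c = fλ

Solving for wavelength:
λ = c/f = (3×10⁸ m/s) / (4.054e+14 Hz)
λ = 739.50 nm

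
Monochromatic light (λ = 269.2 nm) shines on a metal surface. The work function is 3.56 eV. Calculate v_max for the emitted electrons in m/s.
6.0648e+05 m/s

First, find the maximum kinetic energy:
E_photon = hc/λ = 4.6057 eV
KE_max = E_photon - φ = 4.6057 - 3.56 = 1.0457 eV

Convert to Joules: KE_max = 1.0457 × 1.602×10⁻¹⁹ J = 1.6753e-19 J

Then use KE = ½mv² to find velocity:
v = √(2·KE/m) = √(2 × 1.6753e-19 J / 9.109e-31 kg)
v = 6.0648e+05 m/s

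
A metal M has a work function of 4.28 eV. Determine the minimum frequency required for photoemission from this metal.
1.0349e+15 Hz

The threshold frequency is when the photon energy equals the work function:
hf₀ = φ

Solving for f₀:
f₀ = φ/h = (4.28 eV × 1.602×10⁻¹⁹ J/eV) / (6.626×10⁻³⁴ J·s)
f₀ = 1.0349e+15 Hz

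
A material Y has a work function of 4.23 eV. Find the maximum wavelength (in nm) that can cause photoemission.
293.11 nm

The threshold wavelength is when the photon energy equals the work function:
hc/λ₀ = φ

Solving for λ₀:
λ₀ = hc/φ = (6.626×10⁻³⁴ J·s)(3×10⁸ m/s) / (4.23 eV × 1.602×10⁻¹⁹ J/eV)
λ₀ = 293.11 nm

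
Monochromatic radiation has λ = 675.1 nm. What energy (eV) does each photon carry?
1.8365 eV

Using E = hf = hc/λ:

E = hc/λ = (6.626×10⁻³⁴ J·s)(3×10⁸ m/s) / (675.1×10⁻⁹ m)
E = 1.8365 eV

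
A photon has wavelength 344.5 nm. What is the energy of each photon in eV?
3.5990 eV

Using E = hf = hc/λ:

E = hc/λ = (6.626×10⁻³⁴ J·s)(3×10⁸ m/s) / (344.5×10⁻⁹ m)
E = 3.5990 eV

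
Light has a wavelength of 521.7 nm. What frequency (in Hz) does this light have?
5.7465e+14 Hz

Using the wave equation: c = fλ

Solving for frequency:
f = c/λ = (3×10⁸ m/s) / (521.7×10⁻⁹ m)
f = 5.7465e+14 Hz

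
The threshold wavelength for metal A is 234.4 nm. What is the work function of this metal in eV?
5.29 eV

At the threshold wavelength, photon energy equals work function:
φ = hc/λ₀

Calculating:
φ = (6.626×10⁻³⁴ J·s)(3×10⁸ m/s) / (234.4×10⁻⁹ m)
φ = 5.29 eV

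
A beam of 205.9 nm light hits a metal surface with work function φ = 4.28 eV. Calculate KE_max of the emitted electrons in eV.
1.7416 eV

Using Einstein's photoelectric equation: KE_max = hf - φ = hc/λ - φ

First, calculate the photon energy:
E_photon = hc/λ = (6.626×10⁻³⁴ J·s)(3×10⁸ m/s) / (205.9×10⁻⁹ m)
E_photon = 6.0216 eV

Then, the maximum kinetic energy:
KE_max = E_photon - φ = 6.0216 eV - 4.28 eV = 1.7416 eV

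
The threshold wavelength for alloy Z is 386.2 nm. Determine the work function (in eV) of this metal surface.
3.21 eV

At the threshold wavelength, photon energy equals work function:
φ = hc/λ₀

Calculating:
φ = (6.626×10⁻³⁴ J·s)(3×10⁸ m/s) / (386.2×10⁻⁹ m)
φ = 3.21 eV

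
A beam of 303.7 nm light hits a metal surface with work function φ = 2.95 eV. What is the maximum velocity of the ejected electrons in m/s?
6.3116e+05 m/s

First, find the maximum kinetic energy:
E_photon = hc/λ = 4.0825 eV
KE_max = E_photon - φ = 4.0825 - 2.95 = 1.1325 eV

Convert to Joules: KE_max = 1.1325 × 1.602×10⁻¹⁹ J = 1.8144e-19 J

Then use KE = ½mv² to find velocity:
v = √(2·KE/m) = √(2 × 1.8144e-19 J / 9.109e-31 kg)
v = 6.3116e+05 m/s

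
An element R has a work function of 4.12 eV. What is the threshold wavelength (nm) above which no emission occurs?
300.93 nm

The threshold wavelength is when the photon energy equals the work function:
hc/λ₀ = φ

Solving for λ₀:
λ₀ = hc/φ = (6.626×10⁻³⁴ J·s)(3×10⁸ m/s) / (4.12 eV × 1.602×10⁻¹⁹ J/eV)
λ₀ = 300.93 nm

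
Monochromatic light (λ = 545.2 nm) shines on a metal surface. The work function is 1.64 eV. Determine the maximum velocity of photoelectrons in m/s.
4.7229e+05 m/s

First, find the maximum kinetic energy:
E_photon = hc/λ = 2.2741 eV
KE_max = E_photon - φ = 2.2741 - 1.64 = 0.6341 eV

Convert to Joules: KE_max = 0.6341 × 1.602×10⁻¹⁹ J = 1.0159e-19 J

Then use KE = ½mv² to find velocity:
v = √(2·KE/m) = √(2 × 1.0159e-19 J / 9.109e-31 kg)
v = 4.7229e+05 m/s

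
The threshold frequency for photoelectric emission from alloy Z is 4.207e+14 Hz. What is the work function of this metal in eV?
1.74 eV

At the threshold frequency, photon energy equals work function:
φ = hf₀

Calculating:
φ = (6.626×10⁻³⁴ J·s)(4.207e+14 Hz)
φ = 1.74 eV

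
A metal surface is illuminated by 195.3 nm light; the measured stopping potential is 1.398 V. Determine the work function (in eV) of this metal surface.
4.95 eV

The stopping potential gives the maximum kinetic energy: KE_max = eV_s = 1.398 eV

From Einstein's photoelectric equation: KE_max = hc/λ - φ
Rearranging: φ = hc/λ - KE_max

Calculate photon energy:
E_photon = hc/λ = (6.626×10⁻³⁴ J·s)(3×10⁸ m/s) / (195.3×10⁻⁹ m) = 6.3484 eV

Therefore:
φ = 6.3484 - 1.398 = 4.95 eV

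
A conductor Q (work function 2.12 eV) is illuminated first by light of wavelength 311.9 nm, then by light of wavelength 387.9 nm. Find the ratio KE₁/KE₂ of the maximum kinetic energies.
1.7236

Using Einstein's equation: KE_max = hc/λ - φ

For λ₁ = 311.9 nm:
E₁ = hc/λ₁ = 3.9751 eV
KE₁ = E₁ - φ = 3.9751 - 2.12 = 1.8551 eV

For λ₂ = 387.9 nm:
E₂ = hc/λ₂ = 3.1963 eV
KE₂ = E₂ - φ = 3.1963 - 2.12 = 1.0763 eV

Ratio: KE₁/KE₂ = 1.8551/1.0763 = 1.7236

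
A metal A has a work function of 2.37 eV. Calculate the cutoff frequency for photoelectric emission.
5.7306e+14 Hz

The threshold frequency is when the photon energy equals the work function:
hf₀ = φ

Solving for f₀:
f₀ = φ/h = (2.37 eV × 1.602×10⁻¹⁹ J/eV) / (6.626×10⁻³⁴ J·s)
f₀ = 5.7306e+14 Hz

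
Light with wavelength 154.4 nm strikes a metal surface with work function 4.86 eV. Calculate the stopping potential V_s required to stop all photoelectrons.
3.1701 V

The stopping potential V_s satisfies: eV_s = KE_max

First, find KE_max using Einstein's equation:
E_photon = hc/λ = 8.0301 eV
KE_max = E_photon - φ = 8.0301 - 4.86 = 3.1701 eV

Since eV_s = KE_max:
V_s = KE_max/e = 3.1701 V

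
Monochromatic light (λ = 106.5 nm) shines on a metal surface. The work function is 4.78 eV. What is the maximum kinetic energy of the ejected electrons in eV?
6.8617 eV

Using Einstein's photoelectric equation: KE_max = hf - φ = hc/λ - φ

First, calculate the photon energy:
E_photon = hc/λ = (6.626×10⁻³⁴ J·s)(3×10⁸ m/s) / (106.5×10⁻⁹ m)
E_photon = 11.6417 eV

Then, the maximum kinetic energy:
KE_max = E_photon - φ = 11.6417 eV - 4.78 eV = 6.8617 eV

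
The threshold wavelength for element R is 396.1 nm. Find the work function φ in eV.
3.13 eV

At the threshold wavelength, photon energy equals work function:
φ = hc/λ₀

Calculating:
φ = (6.626×10⁻³⁴ J·s)(3×10⁸ m/s) / (396.1×10⁻⁹ m)
φ = 3.13 eV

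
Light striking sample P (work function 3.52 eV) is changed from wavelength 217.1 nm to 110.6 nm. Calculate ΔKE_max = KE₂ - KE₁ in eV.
5.4992 eV

Using Einstein's equation: KE_max = hc/λ - φ

For λ₁ = 217.1 nm:
KE₁ = hc/λ₁ - φ = 5.7109 - 3.52 = 2.1909 eV

For λ₂ = 110.6 nm:
KE₂ = hc/λ₂ - φ = 11.2101 - 3.52 = 7.6901 eV

Change in KE:
ΔKE = KE₂ - KE₁ = 7.6901 - 2.1909 = 5.4992 eV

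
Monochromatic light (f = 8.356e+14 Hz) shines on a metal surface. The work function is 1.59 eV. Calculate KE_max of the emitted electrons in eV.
1.8658 eV

Using Einstein's photoelectric equation: KE_max = hf - φ

First, calculate the photon energy:
E_photon = hf = (6.626×10⁻³⁴ J·s)(8.356e+14 Hz)
E_photon = 3.4558 eV

Then, the maximum kinetic energy:
KE_max = E_photon - φ = 3.4558 eV - 1.59 eV = 1.8658 eV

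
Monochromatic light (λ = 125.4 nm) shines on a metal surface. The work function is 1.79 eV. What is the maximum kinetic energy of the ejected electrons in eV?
8.0971 eV

Using Einstein's photoelectric equation: KE_max = hf - φ = hc/λ - φ

First, calculate the photon energy:
E_photon = hc/λ = (6.626×10⁻³⁴ J·s)(3×10⁸ m/s) / (125.4×10⁻⁹ m)
E_photon = 9.8871 eV

Then, the maximum kinetic energy:
KE_max = E_photon - φ = 9.8871 eV - 1.79 eV = 8.0971 eV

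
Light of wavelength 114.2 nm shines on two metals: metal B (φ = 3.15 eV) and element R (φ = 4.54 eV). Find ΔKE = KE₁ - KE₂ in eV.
1.3900 eV

Using KE_max = hc/λ - φ for each metal:

Photon energy: E = hc/λ = 10.8568 eV

For metal B (φ₁ = 3.15 eV):
KE₁ = E - φ₁ = 10.8568 - 3.15 = 7.7068 eV

For element R (φ₂ = 4.54 eV):
KE₂ = E - φ₂ = 10.8568 - 4.54 = 6.3168 eV

Difference:
ΔKE = KE₁ - KE₂ = 7.7068 - 6.3168 = 1.3900 eV

Note: The difference equals the difference in work functions: 4.54 - 3.15 = 1.39 eV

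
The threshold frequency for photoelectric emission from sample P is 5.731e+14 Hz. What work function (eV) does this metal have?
2.37 eV

At the threshold frequency, photon energy equals work function:
φ = hf₀

Calculating:
φ = (6.626×10⁻³⁴ J·s)(5.731e+14 Hz)
φ = 2.37 eV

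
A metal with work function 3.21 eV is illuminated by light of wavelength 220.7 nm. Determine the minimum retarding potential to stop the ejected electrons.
2.4078 V

The stopping potential V_s satisfies: eV_s = KE_max

First, find KE_max using Einstein's equation:
E_photon = hc/λ = 5.6178 eV
KE_max = E_photon - φ = 5.6178 - 3.21 = 2.4078 eV

Since eV_s = KE_max:
V_s = KE_max/e = 2.4078 V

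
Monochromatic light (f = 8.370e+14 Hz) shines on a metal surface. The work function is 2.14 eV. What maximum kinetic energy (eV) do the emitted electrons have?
1.3216 eV

Using Einstein's photoelectric equation: KE_max = hf - φ

First, calculate the photon energy:
E_photon = hf = (6.626×10⁻³⁴ J·s)(8.370e+14 Hz)
E_photon = 3.4616 eV

Then, the maximum kinetic energy:
KE_max = E_photon - φ = 3.4616 eV - 2.14 eV = 1.3216 eV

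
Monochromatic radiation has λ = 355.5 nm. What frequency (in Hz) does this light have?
8.4330e+14 Hz

Using the wave equation: c = fλ

Solving for frequency:
f = c/λ = (3×10⁸ m/s) / (355.5×10⁻⁹ m)
f = 8.4330e+14 Hz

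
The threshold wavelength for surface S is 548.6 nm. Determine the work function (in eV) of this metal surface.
2.26 eV

At the threshold wavelength, photon energy equals work function:
φ = hc/λ₀

Calculating:
φ = (6.626×10⁻³⁴ J·s)(3×10⁸ m/s) / (548.6×10⁻⁹ m)
φ = 2.26 eV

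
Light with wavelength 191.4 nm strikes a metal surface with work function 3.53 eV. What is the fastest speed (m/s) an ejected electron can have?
1.0183e+06 m/s

First, find the maximum kinetic energy:
E_photon = hc/λ = 6.4778 eV
KE_max = E_photon - φ = 6.4778 - 3.53 = 2.9478 eV

Convert to Joules: KE_max = 2.9478 × 1.602×10⁻¹⁹ J = 4.7228e-19 J

Then use KE = ½mv² to find velocity:
v = √(2·KE/m) = √(2 × 4.7228e-19 J / 9.109e-31 kg)
v = 1.0183e+06 m/s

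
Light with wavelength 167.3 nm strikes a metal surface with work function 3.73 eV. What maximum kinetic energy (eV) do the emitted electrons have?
3.6809 eV

Using Einstein's photoelectric equation: KE_max = hf - φ = hc/λ - φ

First, calculate the photon energy:
E_photon = hc/λ = (6.626×10⁻³⁴ J·s)(3×10⁸ m/s) / (167.3×10⁻⁹ m)
E_photon = 7.4109 eV

Then, the maximum kinetic energy:
KE_max = E_photon - φ = 7.4109 eV - 3.73 eV = 3.6809 eV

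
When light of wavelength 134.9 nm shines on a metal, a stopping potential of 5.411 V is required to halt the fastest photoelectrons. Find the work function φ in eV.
3.78 eV

The stopping potential gives the maximum kinetic energy: KE_max = eV_s = 5.411 eV

From Einstein's photoelectric equation: KE_max = hc/λ - φ
Rearranging: φ = hc/λ - KE_max

Calculate photon energy:
E_photon = hc/λ = (6.626×10⁻³⁴ J·s)(3×10⁸ m/s) / (134.9×10⁻⁹ m) = 9.1908 eV

Therefore:
φ = 9.1908 - 5.411 = 3.78 eV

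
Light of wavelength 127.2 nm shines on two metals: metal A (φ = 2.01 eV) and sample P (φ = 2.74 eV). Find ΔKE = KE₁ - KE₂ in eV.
0.7300 eV

Using KE_max = hc/λ - φ for each metal:

Photon energy: E = hc/λ = 9.7472 eV

For metal A (φ₁ = 2.01 eV):
KE₁ = E - φ₁ = 9.7472 - 2.01 = 7.7372 eV

For sample P (φ₂ = 2.74 eV):
KE₂ = E - φ₂ = 9.7472 - 2.74 = 7.0072 eV

Difference:
ΔKE = KE₁ - KE₂ = 7.7372 - 7.0072 = 0.7300 eV

Note: The difference equals the difference in work functions: 2.74 - 2.01 = 0.73 eV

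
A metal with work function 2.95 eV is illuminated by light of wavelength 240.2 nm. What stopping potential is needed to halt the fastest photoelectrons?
2.2117 V

The stopping potential V_s satisfies: eV_s = KE_max

First, find KE_max using Einstein's equation:
E_photon = hc/λ = 5.1617 eV
KE_max = E_photon - φ = 5.1617 - 2.95 = 2.2117 eV

Since eV_s = KE_max:
V_s = KE_max/e = 2.2117 V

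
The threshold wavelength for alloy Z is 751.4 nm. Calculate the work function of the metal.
1.65 eV

At the threshold wavelength, photon energy equals work function:
φ = hc/λ₀

Calculating:
φ = (6.626×10⁻³⁴ J·s)(3×10⁸ m/s) / (751.4×10⁻⁹ m)
φ = 1.65 eV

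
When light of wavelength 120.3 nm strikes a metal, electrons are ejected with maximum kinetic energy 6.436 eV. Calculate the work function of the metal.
3.87 eV

From Einstein's photoelectric equation: KE_max = hf - φ = hc/λ - φ

Rearranging for φ:
φ = hc/λ - KE_max

Calculate photon energy:
E_photon = hc/λ = 10.3063 eV

Therefore:
φ = 10.3063 - 6.436 = 3.87 eV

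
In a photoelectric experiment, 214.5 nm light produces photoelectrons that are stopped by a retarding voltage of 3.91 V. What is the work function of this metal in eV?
1.87 eV

The stopping potential gives the maximum kinetic energy: KE_max = eV_s = 3.91 eV

From Einstein's photoelectric equation: KE_max = hc/λ - φ
Rearranging: φ = hc/λ - KE_max

Calculate photon energy:
E_photon = hc/λ = (6.626×10⁻³⁴ J·s)(3×10⁸ m/s) / (214.5×10⁻⁹ m) = 5.7801 eV

Therefore:
φ = 5.7801 - 3.91 = 1.87 eV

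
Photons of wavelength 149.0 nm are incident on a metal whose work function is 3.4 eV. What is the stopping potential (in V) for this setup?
4.9211 V

The stopping potential V_s satisfies: eV_s = KE_max

First, find KE_max using Einstein's equation:
E_photon = hc/λ = 8.3211 eV
KE_max = E_photon - φ = 8.3211 - 3.4 = 4.9211 eV

Since eV_s = KE_max:
V_s = KE_max/e = 4.9211 V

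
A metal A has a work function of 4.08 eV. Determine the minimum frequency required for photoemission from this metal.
9.8654e+14 Hz

The threshold frequency is when the photon energy equals the work function:
hf₀ = φ

Solving for f₀:
f₀ = φ/h = (4.08 eV × 1.602×10⁻¹⁹ J/eV) / (6.626×10⁻³⁴ J·s)
f₀ = 9.8654e+14 Hz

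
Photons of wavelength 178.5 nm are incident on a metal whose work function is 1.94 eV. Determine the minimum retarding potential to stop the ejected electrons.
5.0059 V

The stopping potential V_s satisfies: eV_s = KE_max

First, find KE_max using Einstein's equation:
E_photon = hc/λ = 6.9459 eV
KE_max = E_photon - φ = 6.9459 - 1.94 = 5.0059 eV

Since eV_s = KE_max:
V_s = KE_max/e = 5.0059 V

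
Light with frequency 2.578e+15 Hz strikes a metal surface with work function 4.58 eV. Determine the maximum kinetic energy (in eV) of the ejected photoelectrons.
6.0818 eV

Using Einstein's photoelectric equation: KE_max = hf - φ

First, calculate the photon energy:
E_photon = hf = (6.626×10⁻³⁴ J·s)(2.578e+15 Hz)
E_photon = 10.6618 eV

Then, the maximum kinetic energy:
KE_max = E_photon - φ = 10.6618 eV - 4.58 eV = 6.0818 eV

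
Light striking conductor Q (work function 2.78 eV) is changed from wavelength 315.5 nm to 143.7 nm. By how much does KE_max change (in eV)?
4.6982 eV

Using Einstein's equation: KE_max = hc/λ - φ

For λ₁ = 315.5 nm:
KE₁ = hc/λ₁ - φ = 3.9298 - 2.78 = 1.1498 eV

For λ₂ = 143.7 nm:
KE₂ = hc/λ₂ - φ = 8.6280 - 2.78 = 5.8480 eV

Change in KE:
ΔKE = KE₂ - KE₁ = 5.8480 - 1.1498 = 4.6982 eV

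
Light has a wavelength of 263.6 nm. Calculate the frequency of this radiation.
1.1373e+15 Hz

Using the wave equation: c = fλ

Solving for frequency:
f = c/λ = (3×10⁸ m/s) / (263.6×10⁻⁹ m)
f = 1.1373e+15 Hz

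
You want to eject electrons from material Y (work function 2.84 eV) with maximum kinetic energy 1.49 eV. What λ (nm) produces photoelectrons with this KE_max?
286.34 nm

From Einstein's equation: KE_max = hc/λ - φ

Rearranging for λ:
hc/λ = KE_max + φ
λ = hc/(KE_max + φ)

Required photon energy:
E_photon = KE_max + φ = 1.49 + 2.84 = 4.33 eV

Required wavelength:
λ = hc/E_photon = (6.626×10⁻³⁴)(3×10⁸) / (4.33 × 1.602×10⁻¹⁹)
λ = 286.34 nm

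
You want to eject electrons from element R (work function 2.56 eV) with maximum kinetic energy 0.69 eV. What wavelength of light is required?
381.49 nm

From Einstein's equation: KE_max = hc/λ - φ

Rearranging for λ:
hc/λ = KE_max + φ
λ = hc/(KE_max + φ)

Required photon energy:
E_photon = KE_max + φ = 0.69 + 2.56 = 3.25 eV

Required wavelength:
λ = hc/E_photon = (6.626×10⁻³⁴)(3×10⁸) / (3.25 × 1.602×10⁻¹⁹)
λ = 381.49 nm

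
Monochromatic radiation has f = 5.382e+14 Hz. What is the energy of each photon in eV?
2.2258 eV

Using E = hf:

E = hf = (6.626×10⁻³⁴ J·s)(5.382e+14 Hz)
E = 2.2258 eV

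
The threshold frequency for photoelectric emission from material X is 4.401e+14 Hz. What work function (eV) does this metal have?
1.82 eV

At the threshold frequency, photon energy equals work function:
φ = hf₀

Calculating:
φ = (6.626×10⁻³⁴ J·s)(4.401e+14 Hz)
φ = 1.82 eV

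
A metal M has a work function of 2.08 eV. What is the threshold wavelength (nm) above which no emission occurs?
596.08 nm

The threshold wavelength is when the photon energy equals the work function:
hc/λ₀ = φ

Solving for λ₀:
λ₀ = hc/φ = (6.626×10⁻³⁴ J·s)(3×10⁸ m/s) / (2.08 eV × 1.602×10⁻¹⁹ J/eV)
λ₀ = 596.08 nm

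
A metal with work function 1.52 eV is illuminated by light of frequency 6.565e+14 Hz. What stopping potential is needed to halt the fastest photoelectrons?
1.1951 V

The stopping potential V_s satisfies: eV_s = KE_max

First, find KE_max using Einstein's equation:
E_photon = hf = (6.626×10⁻³⁴ J·s)(6.565e+14 Hz) = 2.7151 eV
KE_max = E_photon - φ = 2.7151 - 1.52 = 1.1951 eV

Since eV_s = KE_max:
V_s = KE_max/e = 1.1951 V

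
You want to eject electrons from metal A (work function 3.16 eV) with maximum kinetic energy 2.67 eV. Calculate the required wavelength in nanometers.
212.67 nm

From Einstein's equation: KE_max = hc/λ - φ

Rearranging for λ:
hc/λ = KE_max + φ
λ = hc/(KE_max + φ)

Required photon energy:
E_photon = KE_max + φ = 2.67 + 3.16 = 5.83 eV

Required wavelength:
λ = hc/E_photon = (6.626×10⁻³⁴)(3×10⁸) / (5.83 × 1.602×10⁻¹⁹)
λ = 212.67 nm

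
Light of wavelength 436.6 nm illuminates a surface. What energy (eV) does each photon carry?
2.8398 eV

Using E = hf = hc/λ:

E = hc/λ = (6.626×10⁻³⁴ J·s)(3×10⁸ m/s) / (436.6×10⁻⁹ m)
E = 2.8398 eV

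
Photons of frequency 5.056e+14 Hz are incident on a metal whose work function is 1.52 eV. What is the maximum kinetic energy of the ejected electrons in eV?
0.5710 eV

Using Einstein's photoelectric equation: KE_max = hf - φ

First, calculate the photon energy:
E_photon = hf = (6.626×10⁻³⁴ J·s)(5.056e+14 Hz)
E_photon = 2.0910 eV

Then, the maximum kinetic energy:
KE_max = E_photon - φ = 2.0910 eV - 1.52 eV = 0.5710 eV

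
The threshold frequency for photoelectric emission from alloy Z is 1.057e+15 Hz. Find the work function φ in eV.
4.37 eV

At the threshold frequency, photon energy equals work function:
φ = hf₀

Calculating:
φ = (6.626×10⁻³⁴ J·s)(1.057e+15 Hz)
φ = 4.37 eV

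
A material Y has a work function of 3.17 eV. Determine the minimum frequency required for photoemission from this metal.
7.6650e+14 Hz

The threshold frequency is when the photon energy equals the work function:
hf₀ = φ

Solving for f₀:
f₀ = φ/h = (3.17 eV × 1.602×10⁻¹⁹ J/eV) / (6.626×10⁻³⁴ J·s)
f₀ = 7.6650e+14 Hz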